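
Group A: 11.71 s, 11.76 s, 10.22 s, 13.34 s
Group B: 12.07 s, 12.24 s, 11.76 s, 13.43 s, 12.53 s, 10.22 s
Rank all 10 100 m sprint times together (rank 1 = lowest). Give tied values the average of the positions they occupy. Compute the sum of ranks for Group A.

Sorted (ascending): 10.22, 10.22, 11.71, 11.76, 11.76, 12.07, 12.24, 12.53, 13.34, 13.43
The 2 values of 10.22 occupy positions 1–2 → average rank (1+2)/2 = 1.5.
The 2 values of 11.76 occupy positions 4–5 → average rank (4+5)/2 = 4.5.
Group A values → pooled ranks: 11.71→3, 11.76→4.5, 10.22→1.5, 13.34→9
Rank sum = 3 + 4.5 + 1.5 + 9 = 18

18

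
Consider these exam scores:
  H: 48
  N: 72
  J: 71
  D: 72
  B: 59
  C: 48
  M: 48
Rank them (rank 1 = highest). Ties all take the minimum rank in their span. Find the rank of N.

1

Sorted (descending): 72, 72, 71, 59, 48, 48, 48
The 2 values of 72 occupy positions 1–2 → each gets rank 1.
The 3 values of 48 occupy positions 5–7 → each gets rank 5.
N has value 72 → rank 1.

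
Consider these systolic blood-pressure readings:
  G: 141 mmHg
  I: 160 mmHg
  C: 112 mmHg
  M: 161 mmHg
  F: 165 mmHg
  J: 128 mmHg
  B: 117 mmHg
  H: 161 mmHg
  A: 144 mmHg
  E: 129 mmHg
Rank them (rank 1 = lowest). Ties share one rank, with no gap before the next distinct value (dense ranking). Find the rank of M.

Sorted (ascending): 112, 117, 128, 129, 141, 144, 160, 161, 161, 165
The 2 values of 161 share dense rank 8.
Remaining distinct values take the next consecutive integers.
M has value 161 mmHg → rank 8.

8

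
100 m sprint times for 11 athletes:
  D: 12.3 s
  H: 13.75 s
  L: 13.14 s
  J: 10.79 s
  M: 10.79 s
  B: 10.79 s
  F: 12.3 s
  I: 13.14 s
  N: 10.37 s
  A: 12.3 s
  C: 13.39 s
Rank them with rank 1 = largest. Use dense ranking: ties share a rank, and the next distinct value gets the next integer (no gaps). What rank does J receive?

5

Sorted (descending): 13.75, 13.39, 13.14, 13.14, 12.3, 12.3, 12.3, 10.79, 10.79, 10.79, 10.37
The 2 values of 13.14 share dense rank 3.
The 3 values of 12.3 share dense rank 4.
The 3 values of 10.79 share dense rank 5.
Remaining distinct values take the next consecutive integers.
J has value 10.79 s → rank 5.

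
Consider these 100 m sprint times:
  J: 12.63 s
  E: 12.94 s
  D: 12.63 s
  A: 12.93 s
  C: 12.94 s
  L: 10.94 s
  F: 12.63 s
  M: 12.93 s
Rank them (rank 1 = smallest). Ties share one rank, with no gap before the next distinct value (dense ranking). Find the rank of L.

1

Sorted (ascending): 10.94, 12.63, 12.63, 12.63, 12.93, 12.93, 12.94, 12.94
The 3 values of 12.63 share dense rank 2.
The 2 values of 12.93 share dense rank 3.
The 2 values of 12.94 share dense rank 4.
Remaining distinct values take the next consecutive integers.
L has value 10.94 s → rank 1.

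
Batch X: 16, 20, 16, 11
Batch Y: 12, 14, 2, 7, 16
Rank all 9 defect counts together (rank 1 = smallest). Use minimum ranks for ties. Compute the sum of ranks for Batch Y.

18

Sorted (ascending): 2, 7, 11, 12, 14, 16, 16, 16, 20
The 3 values of 16 occupy positions 6–8 → each gets rank 6.
Batch Y values → pooled ranks: 12→4, 14→5, 2→1, 7→2, 16→6
Rank sum = 4 + 5 + 1 + 2 + 6 = 18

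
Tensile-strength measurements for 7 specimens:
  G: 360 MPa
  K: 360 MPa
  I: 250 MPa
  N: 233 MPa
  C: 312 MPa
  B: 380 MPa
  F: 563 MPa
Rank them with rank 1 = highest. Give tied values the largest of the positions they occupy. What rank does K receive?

Sorted (descending): 563, 380, 360, 360, 312, 250, 233
The 2 values of 360 occupy positions 3–4 → each gets rank 4.
K has value 360 MPa → rank 4.

4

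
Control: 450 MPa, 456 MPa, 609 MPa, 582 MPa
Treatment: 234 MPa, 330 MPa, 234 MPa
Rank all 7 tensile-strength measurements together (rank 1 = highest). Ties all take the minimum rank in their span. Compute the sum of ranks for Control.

Sorted (descending): 609, 582, 456, 450, 330, 234, 234
The 2 values of 234 occupy positions 6–7 → each gets rank 6.
Control values → pooled ranks: 450→4, 456→3, 609→1, 582→2
Rank sum = 4 + 3 + 1 + 2 = 10

10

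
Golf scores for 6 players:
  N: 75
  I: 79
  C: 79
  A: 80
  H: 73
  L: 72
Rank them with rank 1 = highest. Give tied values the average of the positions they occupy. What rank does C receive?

Sorted (descending): 80, 79, 79, 75, 73, 72
The 2 values of 79 occupy positions 2–3 → average rank (2+3)/2 = 2.5.
C has value 79 → rank 2.5.

2.5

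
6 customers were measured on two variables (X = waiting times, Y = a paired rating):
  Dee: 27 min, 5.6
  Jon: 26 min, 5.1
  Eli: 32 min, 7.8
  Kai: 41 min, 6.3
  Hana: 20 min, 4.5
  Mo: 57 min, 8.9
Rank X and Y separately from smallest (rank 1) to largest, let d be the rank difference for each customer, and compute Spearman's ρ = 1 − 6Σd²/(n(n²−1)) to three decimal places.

0.943

Ranks of variable 1: 3, 2, 4, 5, 1, 6
Ranks of variable 2: 3, 2, 5, 4, 1, 6
d = r₁ − r₂: 0, 0, -1, 1, 0, 0
d²: 0, 0, 1, 1, 0, 0; Σd² = 2
ρ = 1 − 6·2/(6·35) = 1 − 12/210 = 0.943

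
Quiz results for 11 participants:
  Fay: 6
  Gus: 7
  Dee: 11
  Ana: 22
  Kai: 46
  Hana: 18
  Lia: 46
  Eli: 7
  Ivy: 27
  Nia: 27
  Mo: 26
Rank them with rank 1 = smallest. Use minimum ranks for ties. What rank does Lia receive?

10

Sorted (ascending): 6, 7, 7, 11, 18, 22, 26, 27, 27, 46, 46
The 2 values of 7 occupy positions 2–3 → each gets rank 2.
The 2 values of 27 occupy positions 8–9 → each gets rank 8.
The 2 values of 46 occupy positions 10–11 → each gets rank 10.
Lia has value 46 → rank 10.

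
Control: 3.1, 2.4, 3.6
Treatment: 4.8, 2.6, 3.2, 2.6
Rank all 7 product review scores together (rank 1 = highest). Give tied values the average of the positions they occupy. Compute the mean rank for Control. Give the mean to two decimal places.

Sorted (descending): 4.8, 3.6, 3.2, 3.1, 2.6, 2.6, 2.4
The 2 values of 2.6 occupy positions 5–6 → average rank (5+6)/2 = 5.5.
Control values → pooled ranks: 3.1→4, 2.4→7, 3.6→2
Mean rank = (4 + 7 + 2) / 3 = 4.33

4.33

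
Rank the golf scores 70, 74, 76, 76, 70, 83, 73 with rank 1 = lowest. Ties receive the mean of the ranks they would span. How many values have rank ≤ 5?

Sorted (ascending): 70, 70, 73, 74, 76, 76, 83
The 2 values of 70 occupy positions 1–2 → average rank (1+2)/2 = 1.5.
The 2 values of 76 occupy positions 5–6 → average rank (5+6)/2 = 5.5.
Ranks ≤ 5: {1.5, 1.5, 3, 4} → 4 values.

4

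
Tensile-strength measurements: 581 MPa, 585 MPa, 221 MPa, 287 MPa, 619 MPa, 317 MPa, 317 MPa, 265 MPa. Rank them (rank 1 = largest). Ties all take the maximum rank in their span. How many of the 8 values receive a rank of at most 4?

Sorted (descending): 619, 585, 581, 317, 317, 287, 265, 221
The 2 values of 317 occupy positions 4–5 → each gets rank 5.
Ranks ≤ 4: {1, 2, 3} → 3 values.

3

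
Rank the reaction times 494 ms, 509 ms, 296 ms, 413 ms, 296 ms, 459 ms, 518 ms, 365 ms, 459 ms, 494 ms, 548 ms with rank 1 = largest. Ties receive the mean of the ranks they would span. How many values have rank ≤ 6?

Sorted (descending): 548, 518, 509, 494, 494, 459, 459, 413, 365, 296, 296
The 2 values of 494 occupy positions 4–5 → average rank (4+5)/2 = 4.5.
The 2 values of 459 occupy positions 6–7 → average rank (6+7)/2 = 6.5.
The 2 values of 296 occupy positions 10–11 → average rank (10+11)/2 = 10.5.
Ranks ≤ 6: {1, 2, 3, 4.5, 4.5} → 5 values.

5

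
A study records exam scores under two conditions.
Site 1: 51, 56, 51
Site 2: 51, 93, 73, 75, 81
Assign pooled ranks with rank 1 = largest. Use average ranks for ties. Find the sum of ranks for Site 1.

Sorted (descending): 93, 81, 75, 73, 56, 51, 51, 51
The 3 values of 51 occupy positions 6–8 → average rank 7.
Site 1 values → pooled ranks: 51→7, 56→5, 51→7
Rank sum = 7 + 5 + 7 = 19

19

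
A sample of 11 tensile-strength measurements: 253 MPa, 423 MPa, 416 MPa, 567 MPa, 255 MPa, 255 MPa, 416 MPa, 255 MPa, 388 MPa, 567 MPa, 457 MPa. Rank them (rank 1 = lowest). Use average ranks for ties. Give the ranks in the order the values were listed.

1, 8, 6.5, 10.5, 3, 3, 6.5, 3, 5, 10.5, 9

Sorted (ascending): 253, 255, 255, 255, 388, 416, 416, 423, 457, 567, 567
The 3 values of 255 occupy positions 2–4 → average rank 3.
The 2 values of 416 occupy positions 6–7 → average rank (6+7)/2 = 6.5.
The 2 values of 567 occupy positions 10–11 → average rank (10+11)/2 = 10.5.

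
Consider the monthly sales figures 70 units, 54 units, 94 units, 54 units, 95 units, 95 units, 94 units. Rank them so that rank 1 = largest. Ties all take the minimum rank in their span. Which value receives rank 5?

70

Sorted (descending): 95, 95, 94, 94, 70, 54, 54
The 2 values of 95 occupy positions 1–2 → each gets rank 1.
The 2 values of 94 occupy positions 3–4 → each gets rank 3.
The 2 values of 54 occupy positions 6–7 → each gets rank 6.
Rank 5 → value 70.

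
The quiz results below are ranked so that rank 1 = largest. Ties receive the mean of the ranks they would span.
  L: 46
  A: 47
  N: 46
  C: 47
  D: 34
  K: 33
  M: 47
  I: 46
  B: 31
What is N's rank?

5

Sorted (descending): 47, 47, 47, 46, 46, 46, 34, 33, 31
The 3 values of 47 occupy positions 1–3 → average rank 2.
The 3 values of 46 occupy positions 4–6 → average rank 5.
N has value 46 → rank 5.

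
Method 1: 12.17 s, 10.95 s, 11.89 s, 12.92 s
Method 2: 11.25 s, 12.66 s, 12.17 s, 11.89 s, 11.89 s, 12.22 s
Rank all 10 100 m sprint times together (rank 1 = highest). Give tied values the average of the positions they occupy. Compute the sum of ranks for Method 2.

Sorted (descending): 12.92, 12.66, 12.22, 12.17, 12.17, 11.89, 11.89, 11.89, 11.25, 10.95
The 2 values of 12.17 occupy positions 4–5 → average rank (4+5)/2 = 4.5.
The 3 values of 11.89 occupy positions 6–8 → average rank 7.
Method 2 values → pooled ranks: 11.25→9, 12.66→2, 12.17→4.5, 11.89→7, 11.89→7, 12.22→3
Rank sum = 9 + 2 + 4.5 + 7 + 7 + 3 = 32.5

32.5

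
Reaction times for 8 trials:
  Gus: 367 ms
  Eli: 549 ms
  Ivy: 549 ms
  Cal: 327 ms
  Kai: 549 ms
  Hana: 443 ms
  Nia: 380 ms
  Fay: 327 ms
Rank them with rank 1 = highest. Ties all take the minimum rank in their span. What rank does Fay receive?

7

Sorted (descending): 549, 549, 549, 443, 380, 367, 327, 327
The 3 values of 549 occupy positions 1–3 → each gets rank 1.
The 2 values of 327 occupy positions 7–8 → each gets rank 7.
Fay has value 327 ms → rank 7.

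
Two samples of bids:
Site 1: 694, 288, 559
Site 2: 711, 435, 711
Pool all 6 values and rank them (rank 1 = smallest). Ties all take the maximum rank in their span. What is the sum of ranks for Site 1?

Sorted (ascending): 288, 435, 559, 694, 711, 711
The 2 values of 711 occupy positions 5–6 → each gets rank 6.
Site 1 values → pooled ranks: 694→4, 288→1, 559→3
Rank sum = 4 + 1 + 3 = 8

8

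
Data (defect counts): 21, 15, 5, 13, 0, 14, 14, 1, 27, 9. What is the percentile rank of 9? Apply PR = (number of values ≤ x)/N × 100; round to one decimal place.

40.0

N = 10.
Strictly below 9: 3. Equal to 9: 1.
PR = 4/10 × 100 = 40.0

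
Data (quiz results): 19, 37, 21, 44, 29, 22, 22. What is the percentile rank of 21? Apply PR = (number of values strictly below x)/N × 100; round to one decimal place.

N = 7.
Strictly below 21: 1. Equal to 21: 1.
PR = 1/7 × 100 = 14.3

14.3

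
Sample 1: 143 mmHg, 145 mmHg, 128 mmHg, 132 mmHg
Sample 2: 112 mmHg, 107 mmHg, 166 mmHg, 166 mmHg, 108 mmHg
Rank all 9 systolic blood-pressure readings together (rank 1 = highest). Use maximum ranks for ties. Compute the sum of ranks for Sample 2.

Sorted (descending): 166, 166, 145, 143, 132, 128, 112, 108, 107
The 2 values of 166 occupy positions 1–2 → each gets rank 2.
Sample 2 values → pooled ranks: 112→7, 107→9, 166→2, 166→2, 108→8
Rank sum = 7 + 9 + 2 + 2 + 8 = 28

28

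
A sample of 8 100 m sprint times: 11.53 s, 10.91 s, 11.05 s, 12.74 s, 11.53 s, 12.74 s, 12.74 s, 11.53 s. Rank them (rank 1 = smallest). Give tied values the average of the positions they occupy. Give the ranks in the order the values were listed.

Sorted (ascending): 10.91, 11.05, 11.53, 11.53, 11.53, 12.74, 12.74, 12.74
The 3 values of 11.53 occupy positions 3–5 → average rank 4.
The 3 values of 12.74 occupy positions 6–8 → average rank 7.

4, 1, 2, 7, 4, 7, 7, 4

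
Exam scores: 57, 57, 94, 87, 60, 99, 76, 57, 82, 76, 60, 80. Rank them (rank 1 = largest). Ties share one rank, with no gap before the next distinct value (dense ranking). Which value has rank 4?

Sorted (descending): 99, 94, 87, 82, 80, 76, 76, 60, 60, 57, 57, 57
The 2 values of 76 share dense rank 6.
The 2 values of 60 share dense rank 7.
The 3 values of 57 share dense rank 8.
Remaining distinct values take the next consecutive integers.
Rank 4 → value 82.

82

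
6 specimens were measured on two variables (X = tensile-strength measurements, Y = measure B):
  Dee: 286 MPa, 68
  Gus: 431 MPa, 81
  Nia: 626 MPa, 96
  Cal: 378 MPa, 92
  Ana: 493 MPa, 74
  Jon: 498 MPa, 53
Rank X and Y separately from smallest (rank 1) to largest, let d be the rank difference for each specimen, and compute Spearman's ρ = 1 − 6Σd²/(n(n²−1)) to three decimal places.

0.200

Ranks of variable 1: 1, 3, 6, 2, 4, 5
Ranks of variable 2: 2, 4, 6, 5, 3, 1
d = r₁ − r₂: -1, -1, 0, -3, 1, 4
d²: 1, 1, 0, 9, 1, 16; Σd² = 28
ρ = 1 − 6·28/(6·35) = 1 − 168/210 = 0.200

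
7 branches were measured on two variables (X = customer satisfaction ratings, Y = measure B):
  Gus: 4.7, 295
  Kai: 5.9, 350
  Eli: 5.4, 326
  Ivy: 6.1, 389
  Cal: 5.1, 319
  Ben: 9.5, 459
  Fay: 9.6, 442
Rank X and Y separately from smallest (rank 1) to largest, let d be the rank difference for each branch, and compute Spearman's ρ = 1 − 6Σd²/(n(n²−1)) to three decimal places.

0.964

Ranks of variable 1: 1, 4, 3, 5, 2, 6, 7
Ranks of variable 2: 1, 4, 3, 5, 2, 7, 6
d = r₁ − r₂: 0, 0, 0, 0, 0, -1, 1
d²: 0, 0, 0, 0, 0, 1, 1; Σd² = 2
ρ = 1 − 6·2/(7·48) = 1 − 12/336 = 0.964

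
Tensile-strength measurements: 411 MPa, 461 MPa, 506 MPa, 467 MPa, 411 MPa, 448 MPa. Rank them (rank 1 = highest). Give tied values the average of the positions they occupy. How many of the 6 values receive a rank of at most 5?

4

Sorted (descending): 506, 467, 461, 448, 411, 411
The 2 values of 411 occupy positions 5–6 → average rank (5+6)/2 = 5.5.
Ranks ≤ 5: {1, 2, 3, 4} → 4 values.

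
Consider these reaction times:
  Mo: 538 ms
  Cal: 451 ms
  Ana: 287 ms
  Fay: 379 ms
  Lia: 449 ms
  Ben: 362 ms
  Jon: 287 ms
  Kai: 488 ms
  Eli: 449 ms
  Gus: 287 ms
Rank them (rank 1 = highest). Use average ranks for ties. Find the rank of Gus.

9

Sorted (descending): 538, 488, 451, 449, 449, 379, 362, 287, 287, 287
The 2 values of 449 occupy positions 4–5 → average rank (4+5)/2 = 4.5.
The 3 values of 287 occupy positions 8–10 → average rank 9.
Gus has value 287 ms → rank 9.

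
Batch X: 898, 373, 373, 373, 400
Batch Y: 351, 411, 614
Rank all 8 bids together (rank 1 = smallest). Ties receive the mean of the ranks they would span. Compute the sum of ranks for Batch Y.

14

Sorted (ascending): 351, 373, 373, 373, 400, 411, 614, 898
The 3 values of 373 occupy positions 2–4 → average rank 3.
Batch Y values → pooled ranks: 351→1, 411→6, 614→7
Rank sum = 1 + 6 + 7 = 14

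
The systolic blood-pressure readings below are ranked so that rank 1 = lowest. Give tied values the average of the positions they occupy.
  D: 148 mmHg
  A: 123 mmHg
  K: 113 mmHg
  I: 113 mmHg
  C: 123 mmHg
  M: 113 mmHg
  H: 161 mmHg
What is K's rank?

2

Sorted (ascending): 113, 113, 113, 123, 123, 148, 161
The 3 values of 113 occupy positions 1–3 → average rank 2.
The 2 values of 123 occupy positions 4–5 → average rank (4+5)/2 = 4.5.
K has value 113 mmHg → rank 2.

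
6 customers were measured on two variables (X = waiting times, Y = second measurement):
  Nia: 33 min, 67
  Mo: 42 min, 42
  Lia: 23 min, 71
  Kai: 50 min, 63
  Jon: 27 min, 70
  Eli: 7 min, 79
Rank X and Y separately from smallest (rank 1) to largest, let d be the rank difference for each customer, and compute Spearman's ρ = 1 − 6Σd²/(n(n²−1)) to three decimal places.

-0.943

Ranks of variable 1: 4, 5, 2, 6, 3, 1
Ranks of variable 2: 3, 1, 5, 2, 4, 6
d = r₁ − r₂: 1, 4, -3, 4, -1, -5
d²: 1, 16, 9, 16, 1, 25; Σd² = 68
ρ = 1 − 6·68/(6·35) = 1 − 408/210 = -0.943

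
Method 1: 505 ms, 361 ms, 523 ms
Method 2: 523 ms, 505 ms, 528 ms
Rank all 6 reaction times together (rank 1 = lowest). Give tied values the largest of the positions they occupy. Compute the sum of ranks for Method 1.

Sorted (ascending): 361, 505, 505, 523, 523, 528
The 2 values of 505 occupy positions 2–3 → each gets rank 3.
The 2 values of 523 occupy positions 4–5 → each gets rank 5.
Method 1 values → pooled ranks: 505→3, 361→1, 523→5
Rank sum = 3 + 1 + 5 = 9

9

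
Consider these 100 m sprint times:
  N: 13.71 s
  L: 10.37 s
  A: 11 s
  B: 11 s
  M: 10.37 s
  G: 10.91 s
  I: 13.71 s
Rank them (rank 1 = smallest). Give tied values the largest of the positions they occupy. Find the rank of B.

Sorted (ascending): 10.37, 10.37, 10.91, 11, 11, 13.71, 13.71
The 2 values of 10.37 occupy positions 1–2 → each gets rank 2.
The 2 values of 11 occupy positions 4–5 → each gets rank 5.
The 2 values of 13.71 occupy positions 6–7 → each gets rank 7.
B has value 11 s → rank 5.

5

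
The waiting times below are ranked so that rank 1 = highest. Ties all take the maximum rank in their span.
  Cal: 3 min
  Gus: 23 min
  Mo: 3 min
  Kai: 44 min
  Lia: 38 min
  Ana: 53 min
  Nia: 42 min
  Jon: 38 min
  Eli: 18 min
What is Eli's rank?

7

Sorted (descending): 53, 44, 42, 38, 38, 23, 18, 3, 3
The 2 values of 38 occupy positions 4–5 → each gets rank 5.
The 2 values of 3 occupy positions 8–9 → each gets rank 9.
Eli has value 18 min → rank 7.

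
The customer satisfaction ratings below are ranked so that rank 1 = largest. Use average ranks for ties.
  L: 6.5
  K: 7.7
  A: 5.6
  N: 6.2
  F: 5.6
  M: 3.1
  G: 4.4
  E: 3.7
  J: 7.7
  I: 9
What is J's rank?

Sorted (descending): 9, 7.7, 7.7, 6.5, 6.2, 5.6, 5.6, 4.4, 3.7, 3.1
The 2 values of 7.7 occupy positions 2–3 → average rank (2+3)/2 = 2.5.
The 2 values of 5.6 occupy positions 6–7 → average rank (6+7)/2 = 6.5.
J has value 7.7 → rank 2.5.

2.5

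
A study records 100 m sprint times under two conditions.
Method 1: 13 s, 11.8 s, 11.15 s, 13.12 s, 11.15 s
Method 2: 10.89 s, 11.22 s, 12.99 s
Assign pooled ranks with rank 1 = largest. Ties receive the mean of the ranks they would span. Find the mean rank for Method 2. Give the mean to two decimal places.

Sorted (descending): 13.12, 13, 12.99, 11.8, 11.22, 11.15, 11.15, 10.89
The 2 values of 11.15 occupy positions 6–7 → average rank (6+7)/2 = 6.5.
Method 2 values → pooled ranks: 10.89→8, 11.22→5, 12.99→3
Mean rank = (8 + 5 + 3) / 3 = 5.33

5.33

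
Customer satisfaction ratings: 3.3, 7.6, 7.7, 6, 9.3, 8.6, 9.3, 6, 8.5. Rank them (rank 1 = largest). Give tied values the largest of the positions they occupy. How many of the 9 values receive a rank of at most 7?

6

Sorted (descending): 9.3, 9.3, 8.6, 8.5, 7.7, 7.6, 6, 6, 3.3
The 2 values of 9.3 occupy positions 1–2 → each gets rank 2.
The 2 values of 6 occupy positions 7–8 → each gets rank 8.
Ranks ≤ 7: {2, 2, 3, 4, 5, 6} → 6 values.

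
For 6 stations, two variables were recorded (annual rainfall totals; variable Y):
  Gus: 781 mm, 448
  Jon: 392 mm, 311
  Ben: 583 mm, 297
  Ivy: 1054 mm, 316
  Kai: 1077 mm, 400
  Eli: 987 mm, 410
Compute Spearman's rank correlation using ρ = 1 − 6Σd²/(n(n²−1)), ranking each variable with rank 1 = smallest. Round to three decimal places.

0.429

Ranks of variable 1: 3, 1, 2, 5, 6, 4
Ranks of variable 2: 6, 2, 1, 3, 4, 5
d = r₁ − r₂: -3, -1, 1, 2, 2, -1
d²: 9, 1, 1, 4, 4, 1; Σd² = 20
ρ = 1 − 6·20/(6·35) = 1 − 120/210 = 0.429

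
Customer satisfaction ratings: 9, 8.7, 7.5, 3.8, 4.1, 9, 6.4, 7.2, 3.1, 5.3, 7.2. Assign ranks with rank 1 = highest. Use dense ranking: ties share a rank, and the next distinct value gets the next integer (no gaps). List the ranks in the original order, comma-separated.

Sorted (descending): 9, 9, 8.7, 7.5, 7.2, 7.2, 6.4, 5.3, 4.1, 3.8, 3.1
The 2 values of 9 share dense rank 1.
The 2 values of 7.2 share dense rank 4.
Remaining distinct values take the next consecutive integers.

1, 2, 3, 8, 7, 1, 5, 4, 9, 6, 4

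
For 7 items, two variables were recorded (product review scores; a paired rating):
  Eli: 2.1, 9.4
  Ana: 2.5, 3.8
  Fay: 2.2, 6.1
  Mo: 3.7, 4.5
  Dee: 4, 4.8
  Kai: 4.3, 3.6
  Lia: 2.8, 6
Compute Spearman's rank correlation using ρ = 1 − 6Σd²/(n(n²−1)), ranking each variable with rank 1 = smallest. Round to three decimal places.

-0.750

Ranks of variable 1: 1, 3, 2, 5, 6, 7, 4
Ranks of variable 2: 7, 2, 6, 3, 4, 1, 5
d = r₁ − r₂: -6, 1, -4, 2, 2, 6, -1
d²: 36, 1, 16, 4, 4, 36, 1; Σd² = 98
ρ = 1 − 6·98/(7·48) = 1 − 588/336 = -0.750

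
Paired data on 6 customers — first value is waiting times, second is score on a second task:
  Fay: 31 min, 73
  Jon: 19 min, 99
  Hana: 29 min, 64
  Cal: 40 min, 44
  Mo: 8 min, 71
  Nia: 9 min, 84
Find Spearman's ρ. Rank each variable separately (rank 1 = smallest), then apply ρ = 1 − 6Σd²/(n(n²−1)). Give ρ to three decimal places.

-0.486

Ranks of variable 1: 5, 3, 4, 6, 1, 2
Ranks of variable 2: 4, 6, 2, 1, 3, 5
d = r₁ − r₂: 1, -3, 2, 5, -2, -3
d²: 1, 9, 4, 25, 4, 9; Σd² = 52
ρ = 1 − 6·52/(6·35) = 1 − 312/210 = -0.486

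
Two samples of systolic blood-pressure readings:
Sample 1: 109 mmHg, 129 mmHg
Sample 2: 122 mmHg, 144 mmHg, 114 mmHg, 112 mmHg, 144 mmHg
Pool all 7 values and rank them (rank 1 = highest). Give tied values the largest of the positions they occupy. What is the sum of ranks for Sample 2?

Sorted (descending): 144, 144, 129, 122, 114, 112, 109
The 2 values of 144 occupy positions 1–2 → each gets rank 2.
Sample 2 values → pooled ranks: 122→4, 144→2, 114→5, 112→6, 144→2
Rank sum = 4 + 2 + 5 + 6 + 2 = 19

19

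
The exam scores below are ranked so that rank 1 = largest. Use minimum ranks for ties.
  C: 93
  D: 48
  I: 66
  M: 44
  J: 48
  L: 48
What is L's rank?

3

Sorted (descending): 93, 66, 48, 48, 48, 44
The 3 values of 48 occupy positions 3–5 → each gets rank 3.
L has value 48 → rank 3.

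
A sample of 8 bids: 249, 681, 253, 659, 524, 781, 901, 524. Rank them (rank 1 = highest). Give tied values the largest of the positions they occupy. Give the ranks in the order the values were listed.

8, 3, 7, 4, 6, 2, 1, 6

Sorted (descending): 901, 781, 681, 659, 524, 524, 253, 249
The 2 values of 524 occupy positions 5–6 → each gets rank 6.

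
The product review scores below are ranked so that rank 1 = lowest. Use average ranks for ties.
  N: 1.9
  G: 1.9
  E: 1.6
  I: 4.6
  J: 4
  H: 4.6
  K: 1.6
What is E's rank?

Sorted (ascending): 1.6, 1.6, 1.9, 1.9, 4, 4.6, 4.6
The 2 values of 1.6 occupy positions 1–2 → average rank (1+2)/2 = 1.5.
The 2 values of 1.9 occupy positions 3–4 → average rank (3+4)/2 = 3.5.
The 2 values of 4.6 occupy positions 6–7 → average rank (6+7)/2 = 6.5.
E has value 1.6 → rank 1.5.

1.5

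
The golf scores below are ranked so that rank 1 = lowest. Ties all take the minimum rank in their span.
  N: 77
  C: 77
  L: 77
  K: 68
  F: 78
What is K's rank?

Sorted (ascending): 68, 77, 77, 77, 78
The 3 values of 77 occupy positions 2–4 → each gets rank 2.
K has value 68 → rank 1.

1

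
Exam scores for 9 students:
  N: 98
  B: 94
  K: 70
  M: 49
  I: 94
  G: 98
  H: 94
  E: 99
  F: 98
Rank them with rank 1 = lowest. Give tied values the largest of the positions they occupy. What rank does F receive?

Sorted (ascending): 49, 70, 94, 94, 94, 98, 98, 98, 99
The 3 values of 94 occupy positions 3–5 → each gets rank 5.
The 3 values of 98 occupy positions 6–8 → each gets rank 8.
F has value 98 → rank 8.

8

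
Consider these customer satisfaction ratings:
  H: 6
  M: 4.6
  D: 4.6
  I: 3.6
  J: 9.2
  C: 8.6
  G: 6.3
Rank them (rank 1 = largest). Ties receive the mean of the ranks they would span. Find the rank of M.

Sorted (descending): 9.2, 8.6, 6.3, 6, 4.6, 4.6, 3.6
The 2 values of 4.6 occupy positions 5–6 → average rank (5+6)/2 = 5.5.
M has value 4.6 → rank 5.5.

5.5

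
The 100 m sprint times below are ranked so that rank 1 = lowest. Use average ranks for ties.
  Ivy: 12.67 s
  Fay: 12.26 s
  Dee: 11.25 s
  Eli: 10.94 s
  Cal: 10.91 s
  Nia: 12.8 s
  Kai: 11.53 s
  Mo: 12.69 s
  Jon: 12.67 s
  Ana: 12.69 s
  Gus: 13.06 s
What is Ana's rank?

8.5

Sorted (ascending): 10.91, 10.94, 11.25, 11.53, 12.26, 12.67, 12.67, 12.69, 12.69, 12.8, 13.06
The 2 values of 12.67 occupy positions 6–7 → average rank (6+7)/2 = 6.5.
The 2 values of 12.69 occupy positions 8–9 → average rank (8+9)/2 = 8.5.
Ana has value 12.69 s → rank 8.5.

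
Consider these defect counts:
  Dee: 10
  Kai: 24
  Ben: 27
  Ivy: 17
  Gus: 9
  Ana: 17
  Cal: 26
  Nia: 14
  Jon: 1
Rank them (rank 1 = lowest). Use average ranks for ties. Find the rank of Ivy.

Sorted (ascending): 1, 9, 10, 14, 17, 17, 24, 26, 27
The 2 values of 17 occupy positions 5–6 → average rank (5+6)/2 = 5.5.
Ivy has value 17 → rank 5.5.

5.5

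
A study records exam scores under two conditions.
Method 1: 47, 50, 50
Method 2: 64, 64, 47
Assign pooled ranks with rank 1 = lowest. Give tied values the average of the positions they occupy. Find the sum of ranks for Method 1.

8.5

Sorted (ascending): 47, 47, 50, 50, 64, 64
The 2 values of 47 occupy positions 1–2 → average rank (1+2)/2 = 1.5.
The 2 values of 50 occupy positions 3–4 → average rank (3+4)/2 = 3.5.
The 2 values of 64 occupy positions 5–6 → average rank (5+6)/2 = 5.5.
Method 1 values → pooled ranks: 47→1.5, 50→3.5, 50→3.5
Rank sum = 1.5 + 3.5 + 3.5 = 8.5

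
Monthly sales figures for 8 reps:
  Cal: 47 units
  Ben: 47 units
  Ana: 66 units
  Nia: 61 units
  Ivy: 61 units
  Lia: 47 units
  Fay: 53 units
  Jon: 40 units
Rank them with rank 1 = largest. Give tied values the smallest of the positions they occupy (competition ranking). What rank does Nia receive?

Sorted (descending): 66, 61, 61, 53, 47, 47, 47, 40
The 2 values of 61 occupy positions 2–3 → each gets rank 2.
The 3 values of 47 occupy positions 5–7 → each gets rank 5.
Nia has value 61 units → rank 2.

2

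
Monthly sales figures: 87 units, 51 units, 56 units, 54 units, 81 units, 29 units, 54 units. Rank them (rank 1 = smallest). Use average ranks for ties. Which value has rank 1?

Sorted (ascending): 29, 51, 54, 54, 56, 81, 87
The 2 values of 54 occupy positions 3–4 → average rank (3+4)/2 = 3.5.
Rank 1 → value 29.

29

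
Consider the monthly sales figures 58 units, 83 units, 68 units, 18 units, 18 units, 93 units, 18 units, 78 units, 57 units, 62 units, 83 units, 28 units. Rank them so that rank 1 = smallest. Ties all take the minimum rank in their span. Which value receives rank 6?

58

Sorted (ascending): 18, 18, 18, 28, 57, 58, 62, 68, 78, 83, 83, 93
The 3 values of 18 occupy positions 1–3 → each gets rank 1.
The 2 values of 83 occupy positions 10–11 → each gets rank 10.
Rank 6 → value 58.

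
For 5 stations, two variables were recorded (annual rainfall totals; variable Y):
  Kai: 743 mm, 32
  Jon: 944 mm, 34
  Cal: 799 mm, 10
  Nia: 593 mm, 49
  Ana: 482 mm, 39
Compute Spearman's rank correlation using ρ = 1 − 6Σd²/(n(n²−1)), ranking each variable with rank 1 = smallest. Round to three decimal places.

Ranks of variable 1: 3, 5, 4, 2, 1
Ranks of variable 2: 2, 3, 1, 5, 4
d = r₁ − r₂: 1, 2, 3, -3, -3
d²: 1, 4, 9, 9, 9; Σd² = 32
ρ = 1 − 6·32/(5·24) = 1 − 192/120 = -0.600

-0.600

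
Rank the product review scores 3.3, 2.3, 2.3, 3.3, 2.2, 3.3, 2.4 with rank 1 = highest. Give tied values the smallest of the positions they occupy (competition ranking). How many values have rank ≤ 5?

6

Sorted (descending): 3.3, 3.3, 3.3, 2.4, 2.3, 2.3, 2.2
The 3 values of 3.3 occupy positions 1–3 → each gets rank 1.
The 2 values of 2.3 occupy positions 5–6 → each gets rank 5.
Ranks ≤ 5: {1, 1, 1, 4, 5, 5} → 6 values.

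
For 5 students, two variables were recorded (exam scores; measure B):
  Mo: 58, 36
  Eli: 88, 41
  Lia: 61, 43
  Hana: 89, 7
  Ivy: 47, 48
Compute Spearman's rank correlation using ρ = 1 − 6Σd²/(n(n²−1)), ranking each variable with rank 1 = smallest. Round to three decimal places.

Ranks of variable 1: 2, 4, 3, 5, 1
Ranks of variable 2: 2, 3, 4, 1, 5
d = r₁ − r₂: 0, 1, -1, 4, -4
d²: 0, 1, 1, 16, 16; Σd² = 34
ρ = 1 − 6·34/(5·24) = 1 − 204/120 = -0.700

-0.700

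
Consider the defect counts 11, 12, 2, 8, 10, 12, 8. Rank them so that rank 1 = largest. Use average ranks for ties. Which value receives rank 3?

Sorted (descending): 12, 12, 11, 10, 8, 8, 2
The 2 values of 12 occupy positions 1–2 → average rank (1+2)/2 = 1.5.
The 2 values of 8 occupy positions 5–6 → average rank (5+6)/2 = 5.5.
Rank 3 → value 11.

11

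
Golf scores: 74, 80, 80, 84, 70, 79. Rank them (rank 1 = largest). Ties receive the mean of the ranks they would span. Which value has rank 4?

Sorted (descending): 84, 80, 80, 79, 74, 70
The 2 values of 80 occupy positions 2–3 → average rank (2+3)/2 = 2.5.
Rank 4 → value 79.

79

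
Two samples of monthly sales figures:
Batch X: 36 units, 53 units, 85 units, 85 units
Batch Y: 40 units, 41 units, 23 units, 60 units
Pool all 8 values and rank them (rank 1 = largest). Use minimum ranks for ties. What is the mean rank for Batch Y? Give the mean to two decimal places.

Sorted (descending): 85, 85, 60, 53, 41, 40, 36, 23
The 2 values of 85 occupy positions 1–2 → each gets rank 1.
Batch Y values → pooled ranks: 40→6, 41→5, 23→8, 60→3
Mean rank = (6 + 5 + 8 + 3) / 4 = 5.50

5.50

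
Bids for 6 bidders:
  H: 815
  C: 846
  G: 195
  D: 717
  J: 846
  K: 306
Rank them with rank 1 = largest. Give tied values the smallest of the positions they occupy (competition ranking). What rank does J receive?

Sorted (descending): 846, 846, 815, 717, 306, 195
The 2 values of 846 occupy positions 1–2 → each gets rank 1.
J has value 846 → rank 1.

1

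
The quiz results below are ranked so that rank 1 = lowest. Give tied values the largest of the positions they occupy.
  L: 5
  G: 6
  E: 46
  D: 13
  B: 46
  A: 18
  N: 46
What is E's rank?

7

Sorted (ascending): 5, 6, 13, 18, 46, 46, 46
The 3 values of 46 occupy positions 5–7 → each gets rank 7.
E has value 46 → rank 7.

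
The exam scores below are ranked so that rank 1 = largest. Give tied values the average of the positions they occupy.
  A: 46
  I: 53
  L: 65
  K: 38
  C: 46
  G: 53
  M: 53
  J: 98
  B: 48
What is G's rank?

4

Sorted (descending): 98, 65, 53, 53, 53, 48, 46, 46, 38
The 3 values of 53 occupy positions 3–5 → average rank 4.
The 2 values of 46 occupy positions 7–8 → average rank (7+8)/2 = 7.5.
G has value 53 → rank 4.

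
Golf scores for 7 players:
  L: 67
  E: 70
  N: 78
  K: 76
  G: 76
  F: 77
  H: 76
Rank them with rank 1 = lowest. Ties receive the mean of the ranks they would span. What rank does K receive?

4

Sorted (ascending): 67, 70, 76, 76, 76, 77, 78
The 3 values of 76 occupy positions 3–5 → average rank 4.
K has value 76 → rank 4.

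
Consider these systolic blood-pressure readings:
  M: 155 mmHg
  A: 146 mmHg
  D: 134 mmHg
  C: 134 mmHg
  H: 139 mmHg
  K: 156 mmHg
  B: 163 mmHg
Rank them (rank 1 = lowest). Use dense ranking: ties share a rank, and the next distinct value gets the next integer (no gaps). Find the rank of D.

1

Sorted (ascending): 134, 134, 139, 146, 155, 156, 163
The 2 values of 134 share dense rank 1.
Remaining distinct values take the next consecutive integers.
D has value 134 mmHg → rank 1.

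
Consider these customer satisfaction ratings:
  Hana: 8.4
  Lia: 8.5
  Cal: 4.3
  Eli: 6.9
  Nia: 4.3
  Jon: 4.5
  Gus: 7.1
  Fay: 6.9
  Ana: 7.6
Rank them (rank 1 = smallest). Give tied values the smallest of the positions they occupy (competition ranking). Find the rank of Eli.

Sorted (ascending): 4.3, 4.3, 4.5, 6.9, 6.9, 7.1, 7.6, 8.4, 8.5
The 2 values of 4.3 occupy positions 1–2 → each gets rank 1.
The 2 values of 6.9 occupy positions 4–5 → each gets rank 4.
Eli has value 6.9 → rank 4.

4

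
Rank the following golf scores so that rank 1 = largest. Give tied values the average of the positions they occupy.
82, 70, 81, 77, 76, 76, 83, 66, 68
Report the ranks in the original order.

2, 7, 3, 4, 5.5, 5.5, 1, 9, 8

Sorted (descending): 83, 82, 81, 77, 76, 76, 70, 68, 66
The 2 values of 76 occupy positions 5–6 → average rank (5+6)/2 = 5.5.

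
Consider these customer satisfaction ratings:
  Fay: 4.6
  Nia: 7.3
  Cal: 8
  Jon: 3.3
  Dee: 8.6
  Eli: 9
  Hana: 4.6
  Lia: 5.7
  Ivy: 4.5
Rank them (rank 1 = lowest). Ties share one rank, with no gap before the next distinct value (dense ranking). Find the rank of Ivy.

Sorted (ascending): 3.3, 4.5, 4.6, 4.6, 5.7, 7.3, 8, 8.6, 9
The 2 values of 4.6 share dense rank 3.
Remaining distinct values take the next consecutive integers.
Ivy has value 4.5 → rank 2.

2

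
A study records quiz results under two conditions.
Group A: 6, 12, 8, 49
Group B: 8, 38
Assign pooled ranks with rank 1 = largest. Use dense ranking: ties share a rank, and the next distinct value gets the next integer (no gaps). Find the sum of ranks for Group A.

Sorted (descending): 49, 38, 12, 8, 8, 6
The 2 values of 8 share dense rank 4.
Remaining distinct values take the next consecutive integers.
Group A values → pooled ranks: 6→5, 12→3, 8→4, 49→1
Rank sum = 5 + 3 + 4 + 1 = 13

13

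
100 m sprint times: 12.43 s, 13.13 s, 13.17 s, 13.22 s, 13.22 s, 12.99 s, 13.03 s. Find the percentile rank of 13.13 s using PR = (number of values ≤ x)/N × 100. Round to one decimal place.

N = 7.
Strictly below 13.13: 3. Equal to 13.13: 1.
PR = 4/7 × 100 = 57.1

57.1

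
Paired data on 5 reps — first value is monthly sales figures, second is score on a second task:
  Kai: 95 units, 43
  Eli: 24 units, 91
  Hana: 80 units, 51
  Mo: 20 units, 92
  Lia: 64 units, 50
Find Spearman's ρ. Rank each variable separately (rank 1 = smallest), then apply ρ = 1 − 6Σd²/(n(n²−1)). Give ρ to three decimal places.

-0.900

Ranks of variable 1: 5, 2, 4, 1, 3
Ranks of variable 2: 1, 4, 3, 5, 2
d = r₁ − r₂: 4, -2, 1, -4, 1
d²: 16, 4, 1, 16, 1; Σd² = 38
ρ = 1 − 6·38/(5·24) = 1 − 228/120 = -0.900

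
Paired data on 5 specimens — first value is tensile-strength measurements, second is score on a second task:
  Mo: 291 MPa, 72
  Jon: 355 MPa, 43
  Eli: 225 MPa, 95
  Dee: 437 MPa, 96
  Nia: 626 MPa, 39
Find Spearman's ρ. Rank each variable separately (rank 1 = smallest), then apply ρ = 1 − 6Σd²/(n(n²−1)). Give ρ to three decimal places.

Ranks of variable 1: 2, 3, 1, 4, 5
Ranks of variable 2: 3, 2, 4, 5, 1
d = r₁ − r₂: -1, 1, -3, -1, 4
d²: 1, 1, 9, 1, 16; Σd² = 28
ρ = 1 − 6·28/(5·24) = 1 − 168/120 = -0.400

-0.400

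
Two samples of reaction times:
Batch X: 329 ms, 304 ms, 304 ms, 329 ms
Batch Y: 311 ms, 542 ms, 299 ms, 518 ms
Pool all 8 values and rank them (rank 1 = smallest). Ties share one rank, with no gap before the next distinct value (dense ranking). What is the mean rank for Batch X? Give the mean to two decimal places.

3.00

Sorted (ascending): 299, 304, 304, 311, 329, 329, 518, 542
The 2 values of 304 share dense rank 2.
The 2 values of 329 share dense rank 4.
Remaining distinct values take the next consecutive integers.
Batch X values → pooled ranks: 329→4, 304→2, 304→2, 329→4
Mean rank = (4 + 2 + 2 + 4) / 4 = 3.00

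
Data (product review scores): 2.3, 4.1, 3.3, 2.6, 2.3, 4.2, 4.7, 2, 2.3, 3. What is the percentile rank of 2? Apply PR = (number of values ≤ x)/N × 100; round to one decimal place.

10.0

N = 10.
Strictly below 2: 0. Equal to 2: 1.
PR = 1/10 × 100 = 10.0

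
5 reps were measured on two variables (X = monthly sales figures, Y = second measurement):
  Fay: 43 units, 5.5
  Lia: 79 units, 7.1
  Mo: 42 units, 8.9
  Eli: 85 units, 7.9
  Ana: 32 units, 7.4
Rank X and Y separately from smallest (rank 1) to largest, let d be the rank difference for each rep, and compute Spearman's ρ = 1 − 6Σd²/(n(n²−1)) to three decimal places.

Ranks of variable 1: 3, 4, 2, 5, 1
Ranks of variable 2: 1, 2, 5, 4, 3
d = r₁ − r₂: 2, 2, -3, 1, -2
d²: 4, 4, 9, 1, 4; Σd² = 22
ρ = 1 − 6·22/(5·24) = 1 − 132/120 = -0.100

-0.100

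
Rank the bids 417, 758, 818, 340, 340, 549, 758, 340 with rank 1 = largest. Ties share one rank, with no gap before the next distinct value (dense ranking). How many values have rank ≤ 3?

Sorted (descending): 818, 758, 758, 549, 417, 340, 340, 340
The 2 values of 758 share dense rank 2.
The 3 values of 340 share dense rank 5.
Remaining distinct values take the next consecutive integers.
Ranks ≤ 3: {1, 2, 2, 3} → 4 values.

4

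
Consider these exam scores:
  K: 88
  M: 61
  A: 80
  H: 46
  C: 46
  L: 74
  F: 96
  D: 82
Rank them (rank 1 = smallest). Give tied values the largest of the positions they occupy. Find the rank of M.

Sorted (ascending): 46, 46, 61, 74, 80, 82, 88, 96
The 2 values of 46 occupy positions 1–2 → each gets rank 2.
M has value 61 → rank 3.

3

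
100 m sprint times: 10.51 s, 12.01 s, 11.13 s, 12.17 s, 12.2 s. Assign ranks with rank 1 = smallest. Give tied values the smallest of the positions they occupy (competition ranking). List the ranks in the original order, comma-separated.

Sorted (ascending): 10.51, 11.13, 12.01, 12.17, 12.2
No ties — each value takes its position as its rank.

1, 3, 2, 4, 5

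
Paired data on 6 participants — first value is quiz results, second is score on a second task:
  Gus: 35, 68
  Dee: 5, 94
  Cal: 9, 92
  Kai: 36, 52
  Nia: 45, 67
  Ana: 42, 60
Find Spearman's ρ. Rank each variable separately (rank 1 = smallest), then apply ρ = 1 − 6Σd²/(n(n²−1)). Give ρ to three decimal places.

Ranks of variable 1: 3, 1, 2, 4, 6, 5
Ranks of variable 2: 4, 6, 5, 1, 3, 2
d = r₁ − r₂: -1, -5, -3, 3, 3, 3
d²: 1, 25, 9, 9, 9, 9; Σd² = 62
ρ = 1 − 6·62/(6·35) = 1 − 372/210 = -0.771

-0.771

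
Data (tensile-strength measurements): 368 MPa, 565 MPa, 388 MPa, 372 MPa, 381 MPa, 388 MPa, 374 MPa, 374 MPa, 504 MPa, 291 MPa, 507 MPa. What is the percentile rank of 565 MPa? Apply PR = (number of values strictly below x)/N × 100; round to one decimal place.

90.9

N = 11.
Strictly below 565: 10. Equal to 565: 1.
PR = 10/11 × 100 = 90.9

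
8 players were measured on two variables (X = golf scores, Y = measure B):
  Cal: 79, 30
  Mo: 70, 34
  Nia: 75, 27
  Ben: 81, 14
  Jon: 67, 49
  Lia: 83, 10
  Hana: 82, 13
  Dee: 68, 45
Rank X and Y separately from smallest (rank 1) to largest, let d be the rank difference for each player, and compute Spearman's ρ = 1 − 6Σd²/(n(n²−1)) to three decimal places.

Ranks of variable 1: 5, 3, 4, 6, 1, 8, 7, 2
Ranks of variable 2: 5, 6, 4, 3, 8, 1, 2, 7
d = r₁ − r₂: 0, -3, 0, 3, -7, 7, 5, -5
d²: 0, 9, 0, 9, 49, 49, 25, 25; Σd² = 166
ρ = 1 − 6·166/(8·63) = 1 − 996/504 = -0.976

-0.976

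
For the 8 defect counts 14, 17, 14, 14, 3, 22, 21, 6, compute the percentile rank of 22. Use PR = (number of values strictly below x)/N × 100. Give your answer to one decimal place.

N = 8.
Strictly below 22: 7. Equal to 22: 1.
PR = 7/8 × 100 = 87.5

87.5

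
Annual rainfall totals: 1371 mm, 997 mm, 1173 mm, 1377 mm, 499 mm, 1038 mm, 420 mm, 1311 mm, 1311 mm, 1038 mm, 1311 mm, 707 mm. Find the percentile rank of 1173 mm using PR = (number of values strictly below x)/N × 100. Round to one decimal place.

N = 12.
Strictly below 1173: 6. Equal to 1173: 1.
PR = 6/12 × 100 = 50.0

50.0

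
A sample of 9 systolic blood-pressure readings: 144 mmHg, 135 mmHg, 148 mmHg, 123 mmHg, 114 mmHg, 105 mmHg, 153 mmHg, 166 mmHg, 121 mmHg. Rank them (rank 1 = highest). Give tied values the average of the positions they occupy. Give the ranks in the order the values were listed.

4, 5, 3, 6, 8, 9, 2, 1, 7

Sorted (descending): 166, 153, 148, 144, 135, 123, 121, 114, 105
No ties — each value takes its position as its rank.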